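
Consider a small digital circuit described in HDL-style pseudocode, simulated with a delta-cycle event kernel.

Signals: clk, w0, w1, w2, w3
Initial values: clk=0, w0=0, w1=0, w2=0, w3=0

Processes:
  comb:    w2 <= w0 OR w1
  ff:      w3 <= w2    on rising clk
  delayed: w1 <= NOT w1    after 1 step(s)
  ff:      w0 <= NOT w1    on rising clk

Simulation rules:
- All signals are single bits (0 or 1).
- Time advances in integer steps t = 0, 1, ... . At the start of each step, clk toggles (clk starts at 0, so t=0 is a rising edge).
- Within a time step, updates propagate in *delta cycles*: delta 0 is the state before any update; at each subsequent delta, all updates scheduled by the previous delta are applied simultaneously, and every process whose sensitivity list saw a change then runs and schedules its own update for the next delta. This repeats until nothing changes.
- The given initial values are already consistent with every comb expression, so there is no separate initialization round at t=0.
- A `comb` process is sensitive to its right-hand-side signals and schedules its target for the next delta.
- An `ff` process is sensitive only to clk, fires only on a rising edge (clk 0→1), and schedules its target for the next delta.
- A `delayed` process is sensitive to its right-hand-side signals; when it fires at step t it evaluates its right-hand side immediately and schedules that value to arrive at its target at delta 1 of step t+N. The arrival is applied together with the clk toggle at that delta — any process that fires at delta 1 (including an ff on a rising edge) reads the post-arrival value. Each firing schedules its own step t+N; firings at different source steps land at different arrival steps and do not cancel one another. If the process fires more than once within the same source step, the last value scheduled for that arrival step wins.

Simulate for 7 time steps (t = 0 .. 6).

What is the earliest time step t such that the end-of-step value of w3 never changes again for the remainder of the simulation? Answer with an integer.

2

t0.Δ0 w3=0 w1=0 clk=0 w0=0 w2=0
t0.Δ1 w3=0 w1=0 clk=1 w0=0 w2=0
t0.Δ2 w3=0 w1=0 clk=1 w0=1 w2=0
t0.Δ3 w3=0 w1=0 clk=1 w0=1 w2=1
t1.Δ0 w3=0 w1=0 clk=1 w0=1 w2=1
t1.Δ1 w3=0 w1=0 clk=0 w0=1 w2=1
t2.Δ0 w3=0 w1=0 clk=0 w0=1 w2=1
t2.Δ1 w3=0 w1=0 clk=1 w0=1 w2=1
t2.Δ2 w3=1 w1=0 clk=1 w0=1 w2=1
t3.Δ0 w3=1 w1=0 clk=1 w0=1 w2=1
t3.Δ1 w3=1 w1=0 clk=0 w0=1 w2=1
t4.Δ0 w3=1 w1=0 clk=0 w0=1 w2=1
t4.Δ1 w3=1 w1=0 clk=1 w0=1 w2=1
t5.Δ0 w3=1 w1=0 clk=1 w0=1 w2=1
t5.Δ1 w3=1 w1=0 clk=0 w0=1 w2=1
t6.Δ0 w3=1 w1=0 clk=0 w0=1 w2=1
t6.Δ1 w3=1 w1=0 clk=1 w0=1 w2=1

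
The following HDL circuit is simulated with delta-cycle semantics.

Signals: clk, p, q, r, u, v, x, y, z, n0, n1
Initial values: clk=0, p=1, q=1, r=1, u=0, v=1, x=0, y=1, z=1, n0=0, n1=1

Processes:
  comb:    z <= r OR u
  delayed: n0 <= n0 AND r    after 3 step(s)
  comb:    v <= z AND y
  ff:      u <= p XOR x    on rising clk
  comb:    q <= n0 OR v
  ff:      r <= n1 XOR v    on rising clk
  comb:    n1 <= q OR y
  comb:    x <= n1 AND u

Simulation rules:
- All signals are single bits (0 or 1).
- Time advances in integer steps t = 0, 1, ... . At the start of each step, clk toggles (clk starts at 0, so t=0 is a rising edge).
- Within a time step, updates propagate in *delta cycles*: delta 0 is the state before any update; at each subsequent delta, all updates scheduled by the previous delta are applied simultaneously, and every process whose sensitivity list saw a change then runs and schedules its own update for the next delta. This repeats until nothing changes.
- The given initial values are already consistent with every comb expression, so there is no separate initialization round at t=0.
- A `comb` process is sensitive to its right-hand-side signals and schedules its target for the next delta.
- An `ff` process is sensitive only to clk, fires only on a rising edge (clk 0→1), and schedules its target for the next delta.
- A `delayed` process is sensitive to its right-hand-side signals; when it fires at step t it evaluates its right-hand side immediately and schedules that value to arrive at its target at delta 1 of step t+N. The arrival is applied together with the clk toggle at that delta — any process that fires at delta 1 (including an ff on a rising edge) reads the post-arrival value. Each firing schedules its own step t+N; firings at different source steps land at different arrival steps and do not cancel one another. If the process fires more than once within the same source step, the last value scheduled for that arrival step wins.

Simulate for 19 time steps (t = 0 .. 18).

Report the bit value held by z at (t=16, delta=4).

1

[bits: y,z,r,v,n0,clk,p,n1,x,q,u]
t=0: Δ0=11110011010 Δ1=11110111010 Δ2=11010111011 Δ3=11010111111 | 3Δ
t=1: Δ0=11010111111 Δ1=11010011111 | 1Δ
t=2: Δ0=11010011111 Δ1=11010111111 Δ2=11010111110 Δ3=10010111010 Δ4=10000111010 Δ5=10000111000 | 5Δ
t=3: Δ0=10000111000 Δ1=10000011000 | 1Δ
t=4: Δ0=10000011000 Δ1=10000111000 Δ2=10100111001 Δ3=11100111101 Δ4=11110111101 Δ5=11110111111 | 5Δ
t=5: Δ0=11110111111 Δ1=11110011111 | 1Δ
t=6: Δ0=11110011111 Δ1=11110111111 Δ2=11010111110 Δ3=10010111010 Δ4=10000111010 Δ5=10000111000 | 5Δ
t=7: Δ0=10000111000 Δ1=10000011000 | 1Δ
t=8: Δ0=10000011000 Δ1=10000111000 Δ2=10100111001 Δ3=11100111101 Δ4=11110111101 Δ5=11110111111 | 5Δ
t=9: Δ0=11110111111 Δ1=11110011111 | 1Δ
t=10: Δ0=11110011111 Δ1=11110111111 Δ2=11010111110 Δ3=10010111010 Δ4=10000111010 Δ5=10000111000 | 5Δ
t=11: Δ0=10000111000 Δ1=10000011000 | 1Δ
t=12: Δ0=10000011000 Δ1=10000111000 Δ2=10100111001 Δ3=11100111101 Δ4=11110111101 Δ5=11110111111 | 5Δ
t=13: Δ0=11110111111 Δ1=11110011111 | 1Δ
t=14: Δ0=11110011111 Δ1=11110111111 Δ2=11010111110 Δ3=10010111010 Δ4=10000111010 Δ5=10000111000 | 5Δ
t=15: Δ0=10000111000 Δ1=10000011000 | 1Δ
t=16: Δ0=10000011000 Δ1=10000111000 Δ2=10100111001 Δ3=11100111101 Δ4=11110111101 Δ5=11110111111 | 5Δ
t=17: Δ0=11110111111 Δ1=11110011111 | 1Δ
t=18: Δ0=11110011111 Δ1=11110111111 Δ2=11010111110 Δ3=10010111010 Δ4=10000111010 Δ5=10000111000 | 5Δ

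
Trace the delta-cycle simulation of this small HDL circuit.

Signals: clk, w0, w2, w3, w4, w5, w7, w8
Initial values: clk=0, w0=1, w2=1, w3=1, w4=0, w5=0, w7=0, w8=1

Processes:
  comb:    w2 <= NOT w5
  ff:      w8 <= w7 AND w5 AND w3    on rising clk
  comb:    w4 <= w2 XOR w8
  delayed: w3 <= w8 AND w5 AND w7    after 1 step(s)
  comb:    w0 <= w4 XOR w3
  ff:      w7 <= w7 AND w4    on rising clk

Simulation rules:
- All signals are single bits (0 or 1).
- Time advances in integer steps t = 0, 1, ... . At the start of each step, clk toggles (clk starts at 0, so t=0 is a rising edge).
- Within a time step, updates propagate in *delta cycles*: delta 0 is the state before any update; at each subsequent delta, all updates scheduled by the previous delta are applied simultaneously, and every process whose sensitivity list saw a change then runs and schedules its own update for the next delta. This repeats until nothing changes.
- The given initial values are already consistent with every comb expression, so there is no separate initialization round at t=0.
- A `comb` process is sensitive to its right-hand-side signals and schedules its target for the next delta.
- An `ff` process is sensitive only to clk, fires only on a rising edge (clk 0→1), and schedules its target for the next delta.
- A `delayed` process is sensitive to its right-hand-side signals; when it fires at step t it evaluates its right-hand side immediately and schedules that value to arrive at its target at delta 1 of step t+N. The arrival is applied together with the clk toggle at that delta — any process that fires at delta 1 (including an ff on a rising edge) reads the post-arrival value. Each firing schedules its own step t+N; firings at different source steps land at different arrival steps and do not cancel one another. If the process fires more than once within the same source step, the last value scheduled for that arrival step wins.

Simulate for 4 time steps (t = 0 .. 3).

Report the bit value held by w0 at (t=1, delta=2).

1

[bits: w4,w3,w5,w7,w2,clk,w8,w0]
t=0: Δ0=01001011 Δ1=01001111 Δ2=01001101 Δ3=11001101 Δ4=11001100 | 4Δ
t=1: Δ0=11001100 Δ1=10001000 Δ2=10001001 | 2Δ
t=2: Δ0=10001001 Δ1=10001101 | 1Δ
t=3: Δ0=10001101 Δ1=10001001 | 1Δ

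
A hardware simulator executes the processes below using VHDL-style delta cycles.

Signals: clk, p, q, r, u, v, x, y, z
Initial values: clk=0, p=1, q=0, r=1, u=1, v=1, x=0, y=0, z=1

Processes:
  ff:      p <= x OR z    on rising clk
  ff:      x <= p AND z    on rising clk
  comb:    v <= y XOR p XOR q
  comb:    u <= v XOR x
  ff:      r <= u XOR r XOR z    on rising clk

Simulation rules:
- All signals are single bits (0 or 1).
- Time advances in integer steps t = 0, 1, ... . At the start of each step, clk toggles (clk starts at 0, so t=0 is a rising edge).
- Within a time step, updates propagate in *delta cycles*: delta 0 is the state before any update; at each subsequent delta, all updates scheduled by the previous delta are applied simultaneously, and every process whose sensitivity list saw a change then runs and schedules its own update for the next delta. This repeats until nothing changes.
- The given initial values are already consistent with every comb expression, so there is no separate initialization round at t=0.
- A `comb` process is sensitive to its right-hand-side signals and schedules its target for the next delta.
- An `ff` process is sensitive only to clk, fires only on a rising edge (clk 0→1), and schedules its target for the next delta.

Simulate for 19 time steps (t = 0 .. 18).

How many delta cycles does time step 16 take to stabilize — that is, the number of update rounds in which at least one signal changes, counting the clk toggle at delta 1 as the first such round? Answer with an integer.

2

t0.Δ0 v=1 x=0 z=1 p=1 clk=0 r=1 u=1 y=0 q=0
t0.Δ1 v=1 x=0 z=1 p=1 clk=1 r=1 u=1 y=0 q=0
t0.Δ2 v=1 x=1 z=1 p=1 clk=1 r=1 u=1 y=0 q=0
t0.Δ3 v=1 x=1 z=1 p=1 clk=1 r=1 u=0 y=0 q=0
t1.Δ0 v=1 x=1 z=1 p=1 clk=1 r=1 u=0 y=0 q=0
t1.Δ1 v=1 x=1 z=1 p=1 clk=0 r=1 u=0 y=0 q=0
t2.Δ0 v=1 x=1 z=1 p=1 clk=0 r=1 u=0 y=0 q=0
t2.Δ1 v=1 x=1 z=1 p=1 clk=1 r=1 u=0 y=0 q=0
t2.Δ2 v=1 x=1 z=1 p=1 clk=1 r=0 u=0 y=0 q=0
t3.Δ0 v=1 x=1 z=1 p=1 clk=1 r=0 u=0 y=0 q=0
t3.Δ1 v=1 x=1 z=1 p=1 clk=0 r=0 u=0 y=0 q=0
t4.Δ0 v=1 x=1 z=1 p=1 clk=0 r=0 u=0 y=0 q=0
t4.Δ1 v=1 x=1 z=1 p=1 clk=1 r=0 u=0 y=0 q=0
t4.Δ2 v=1 x=1 z=1 p=1 clk=1 r=1 u=0 y=0 q=0
t5.Δ0 v=1 x=1 z=1 p=1 clk=1 r=1 u=0 y=0 q=0
t5.Δ1 v=1 x=1 z=1 p=1 clk=0 r=1 u=0 y=0 q=0
t6.Δ0 v=1 x=1 z=1 p=1 clk=0 r=1 u=0 y=0 q=0
t6.Δ1 v=1 x=1 z=1 p=1 clk=1 r=1 u=0 y=0 q=0
t6.Δ2 v=1 x=1 z=1 p=1 clk=1 r=0 u=0 y=0 q=0
t7.Δ0 v=1 x=1 z=1 p=1 clk=1 r=0 u=0 y=0 q=0
t7.Δ1 v=1 x=1 z=1 p=1 clk=0 r=0 u=0 y=0 q=0
t8.Δ0 v=1 x=1 z=1 p=1 clk=0 r=0 u=0 y=0 q=0
t8.Δ1 v=1 x=1 z=1 p=1 clk=1 r=0 u=0 y=0 q=0
t8.Δ2 v=1 x=1 z=1 p=1 clk=1 r=1 u=0 y=0 q=0
t9.Δ0 v=1 x=1 z=1 p=1 clk=1 r=1 u=0 y=0 q=0
t9.Δ1 v=1 x=1 z=1 p=1 clk=0 r=1 u=0 y=0 q=0
t10.Δ0 v=1 x=1 z=1 p=1 clk=0 r=1 u=0 y=0 q=0
t10.Δ1 v=1 x=1 z=1 p=1 clk=1 r=1 u=0 y=0 q=0
t10.Δ2 v=1 x=1 z=1 p=1 clk=1 r=0 u=0 y=0 q=0
t11.Δ0 v=1 x=1 z=1 p=1 clk=1 r=0 u=0 y=0 q=0
t11.Δ1 v=1 x=1 z=1 p=1 clk=0 r=0 u=0 y=0 q=0
t12.Δ0 v=1 x=1 z=1 p=1 clk=0 r=0 u=0 y=0 q=0
t12.Δ1 v=1 x=1 z=1 p=1 clk=1 r=0 u=0 y=0 q=0
t12.Δ2 v=1 x=1 z=1 p=1 clk=1 r=1 u=0 y=0 q=0
t13.Δ0 v=1 x=1 z=1 p=1 clk=1 r=1 u=0 y=0 q=0
t13.Δ1 v=1 x=1 z=1 p=1 clk=0 r=1 u=0 y=0 q=0
t14.Δ0 v=1 x=1 z=1 p=1 clk=0 r=1 u=0 y=0 q=0
t14.Δ1 v=1 x=1 z=1 p=1 clk=1 r=1 u=0 y=0 q=0
t14.Δ2 v=1 x=1 z=1 p=1 clk=1 r=0 u=0 y=0 q=0
t15.Δ0 v=1 x=1 z=1 p=1 clk=1 r=0 u=0 y=0 q=0
t15.Δ1 v=1 x=1 z=1 p=1 clk=0 r=0 u=0 y=0 q=0
t16.Δ0 v=1 x=1 z=1 p=1 clk=0 r=0 u=0 y=0 q=0
t16.Δ1 v=1 x=1 z=1 p=1 clk=1 r=0 u=0 y=0 q=0
t16.Δ2 v=1 x=1 z=1 p=1 clk=1 r=1 u=0 y=0 q=0
t17.Δ0 v=1 x=1 z=1 p=1 clk=1 r=1 u=0 y=0 q=0
t17.Δ1 v=1 x=1 z=1 p=1 clk=0 r=1 u=0 y=0 q=0
t18.Δ0 v=1 x=1 z=1 p=1 clk=0 r=1 u=0 y=0 q=0
t18.Δ1 v=1 x=1 z=1 p=1 clk=1 r=1 u=0 y=0 q=0
t18.Δ2 v=1 x=1 z=1 p=1 clk=1 r=0 u=0 y=0 q=0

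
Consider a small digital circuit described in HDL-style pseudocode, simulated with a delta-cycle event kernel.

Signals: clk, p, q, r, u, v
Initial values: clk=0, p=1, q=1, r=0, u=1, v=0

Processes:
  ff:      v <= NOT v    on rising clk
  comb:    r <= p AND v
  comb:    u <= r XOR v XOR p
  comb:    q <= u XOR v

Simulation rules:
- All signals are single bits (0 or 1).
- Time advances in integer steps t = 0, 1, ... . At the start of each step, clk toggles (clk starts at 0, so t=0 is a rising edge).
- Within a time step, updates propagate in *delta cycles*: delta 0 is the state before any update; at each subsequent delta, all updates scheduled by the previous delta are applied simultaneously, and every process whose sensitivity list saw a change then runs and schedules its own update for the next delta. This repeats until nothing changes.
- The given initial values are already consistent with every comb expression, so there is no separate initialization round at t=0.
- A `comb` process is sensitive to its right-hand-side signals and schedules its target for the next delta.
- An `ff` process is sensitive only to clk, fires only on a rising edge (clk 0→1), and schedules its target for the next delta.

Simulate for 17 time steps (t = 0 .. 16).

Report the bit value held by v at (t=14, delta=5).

0

t=0 Δ0: p=1 q=1 v=0 r=0 u=1 clk=0
  Δ1: clk:0→1
  Δ2: v:0→1
  Δ3: q:1→0, r:0→1, u:1→0
  Δ4: q:0→1, u:0→1
  Δ5: q:1→0
  (5Δ to stable)
t=1 Δ0: p=1 q=0 v=1 r=1 u=1 clk=1
  Δ1: clk:1→0
  (1Δ to stable)
t=2 Δ0: p=1 q=0 v=1 r=1 u=1 clk=0
  Δ1: clk:0→1
  Δ2: v:1→0
  Δ3: q:0→1, r:1→0, u:1→0
  Δ4: q:1→0, u:0→1
  Δ5: q:0→1
  (5Δ to stable)
t=3 Δ0: p=1 q=1 v=0 r=0 u=1 clk=1
  Δ1: clk:1→0
  (1Δ to stable)
t=4 Δ0: p=1 q=1 v=0 r=0 u=1 clk=0
  Δ1: clk:0→1
  Δ2: v:0→1
  Δ3: q:1→0, r:0→1, u:1→0
  Δ4: q:0→1, u:0→1
  Δ5: q:1→0
  (5Δ to stable)
t=5 Δ0: p=1 q=0 v=1 r=1 u=1 clk=1
  Δ1: clk:1→0
  (1Δ to stable)
t=6 Δ0: p=1 q=0 v=1 r=1 u=1 clk=0
  Δ1: clk:0→1
  Δ2: v:1→0
  Δ3: q:0→1, r:1→0, u:1→0
  Δ4: q:1→0, u:0→1
  Δ5: q:0→1
  (5Δ to stable)
t=7 Δ0: p=1 q=1 v=0 r=0 u=1 clk=1
  Δ1: clk:1→0
  (1Δ to stable)
t=8 Δ0: p=1 q=1 v=0 r=0 u=1 clk=0
  Δ1: clk:0→1
  Δ2: v:0→1
  Δ3: q:1→0, r:0→1, u:1→0
  Δ4: q:0→1, u:0→1
  Δ5: q:1→0
  (5Δ to stable)
t=9 Δ0: p=1 q=0 v=1 r=1 u=1 clk=1
  Δ1: clk:1→0
  (1Δ to stable)
t=10 Δ0: p=1 q=0 v=1 r=1 u=1 clk=0
  Δ1: clk:0→1
  Δ2: v:1→0
  Δ3: q:0→1, r:1→0, u:1→0
  Δ4: q:1→0, u:0→1
  Δ5: q:0→1
  (5Δ to stable)
t=11 Δ0: p=1 q=1 v=0 r=0 u=1 clk=1
  Δ1: clk:1→0
  (1Δ to stable)
t=12 Δ0: p=1 q=1 v=0 r=0 u=1 clk=0
  Δ1: clk:0→1
  Δ2: v:0→1
  Δ3: q:1→0, r:0→1, u:1→0
  Δ4: q:0→1, u:0→1
  Δ5: q:1→0
  (5Δ to stable)
t=13 Δ0: p=1 q=0 v=1 r=1 u=1 clk=1
  Δ1: clk:1→0
  (1Δ to stable)
t=14 Δ0: p=1 q=0 v=1 r=1 u=1 clk=0
  Δ1: clk:0→1
  Δ2: v:1→0
  Δ3: q:0→1, r:1→0, u:1→0
  Δ4: q:1→0, u:0→1
  Δ5: q:0→1
  (5Δ to stable)
t=15 Δ0: p=1 q=1 v=0 r=0 u=1 clk=1
  Δ1: clk:1→0
  (1Δ to stable)
t=16 Δ0: p=1 q=1 v=0 r=0 u=1 clk=0
  Δ1: clk:0→1
  Δ2: v:0→1
  Δ3: q:1→0, r:0→1, u:1→0
  Δ4: q:0→1, u:0→1
  Δ5: q:1→0
  (5Δ to stable)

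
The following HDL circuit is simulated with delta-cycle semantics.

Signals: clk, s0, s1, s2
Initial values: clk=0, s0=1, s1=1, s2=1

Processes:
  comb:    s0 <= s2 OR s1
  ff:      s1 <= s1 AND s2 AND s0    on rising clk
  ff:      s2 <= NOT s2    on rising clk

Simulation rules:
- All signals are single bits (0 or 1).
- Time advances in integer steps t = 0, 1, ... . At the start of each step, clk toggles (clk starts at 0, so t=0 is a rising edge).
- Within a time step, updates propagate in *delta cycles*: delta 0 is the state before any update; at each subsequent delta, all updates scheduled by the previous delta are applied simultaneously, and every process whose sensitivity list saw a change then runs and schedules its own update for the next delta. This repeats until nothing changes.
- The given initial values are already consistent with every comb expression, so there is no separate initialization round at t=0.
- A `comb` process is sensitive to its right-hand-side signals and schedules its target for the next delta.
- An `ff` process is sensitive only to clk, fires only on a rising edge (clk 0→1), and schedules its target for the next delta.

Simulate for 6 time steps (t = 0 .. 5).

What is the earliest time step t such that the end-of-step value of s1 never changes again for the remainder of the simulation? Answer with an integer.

t0.Δ0 s0=1 s2=1 clk=0 s1=1
t0.Δ1 s0=1 s2=1 clk=1 s1=1
t0.Δ2 s0=1 s2=0 clk=1 s1=1
t1.Δ0 s0=1 s2=0 clk=1 s1=1
t1.Δ1 s0=1 s2=0 clk=0 s1=1
t2.Δ0 s0=1 s2=0 clk=0 s1=1
t2.Δ1 s0=1 s2=0 clk=1 s1=1
t2.Δ2 s0=1 s2=1 clk=1 s1=0
t3.Δ0 s0=1 s2=1 clk=1 s1=0
t3.Δ1 s0=1 s2=1 clk=0 s1=0
t4.Δ0 s0=1 s2=1 clk=0 s1=0
t4.Δ1 s0=1 s2=1 clk=1 s1=0
t4.Δ2 s0=1 s2=0 clk=1 s1=0
t4.Δ3 s0=0 s2=0 clk=1 s1=0
t5.Δ0 s0=0 s2=0 clk=1 s1=0
t5.Δ1 s0=0 s2=0 clk=0 s1=0

2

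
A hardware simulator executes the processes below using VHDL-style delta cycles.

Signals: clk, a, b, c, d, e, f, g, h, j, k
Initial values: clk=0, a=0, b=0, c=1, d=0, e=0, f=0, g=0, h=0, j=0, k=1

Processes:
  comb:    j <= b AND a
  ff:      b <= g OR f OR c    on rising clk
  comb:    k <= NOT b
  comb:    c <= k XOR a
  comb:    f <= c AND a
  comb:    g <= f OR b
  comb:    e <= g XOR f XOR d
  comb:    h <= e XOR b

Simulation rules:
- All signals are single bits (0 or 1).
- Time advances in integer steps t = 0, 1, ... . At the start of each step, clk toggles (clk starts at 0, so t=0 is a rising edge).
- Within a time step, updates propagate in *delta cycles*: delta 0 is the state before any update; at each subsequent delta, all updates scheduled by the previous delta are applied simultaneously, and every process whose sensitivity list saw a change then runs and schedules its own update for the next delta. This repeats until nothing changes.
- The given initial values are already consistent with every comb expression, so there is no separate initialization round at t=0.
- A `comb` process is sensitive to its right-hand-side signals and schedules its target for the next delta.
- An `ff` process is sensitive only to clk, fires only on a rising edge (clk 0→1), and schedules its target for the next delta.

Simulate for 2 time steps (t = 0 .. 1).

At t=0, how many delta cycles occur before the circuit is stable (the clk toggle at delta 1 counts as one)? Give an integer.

5

t0.Δ0 k=1 b=0 clk=0 g=0 j=0 a=0 h=0 e=0 c=1 d=0 f=0
t0.Δ1 k=1 b=0 clk=1 g=0 j=0 a=0 h=0 e=0 c=1 d=0 f=0
t0.Δ2 k=1 b=1 clk=1 g=0 j=0 a=0 h=0 e=0 c=1 d=0 f=0
t0.Δ3 k=0 b=1 clk=1 g=1 j=0 a=0 h=1 e=0 c=1 d=0 f=0
t0.Δ4 k=0 b=1 clk=1 g=1 j=0 a=0 h=1 e=1 c=0 d=0 f=0
t0.Δ5 k=0 b=1 clk=1 g=1 j=0 a=0 h=0 e=1 c=0 d=0 f=0
t1.Δ0 k=0 b=1 clk=1 g=1 j=0 a=0 h=0 e=1 c=0 d=0 f=0
t1.Δ1 k=0 b=1 clk=0 g=1 j=0 a=0 h=0 e=1 c=0 d=0 f=0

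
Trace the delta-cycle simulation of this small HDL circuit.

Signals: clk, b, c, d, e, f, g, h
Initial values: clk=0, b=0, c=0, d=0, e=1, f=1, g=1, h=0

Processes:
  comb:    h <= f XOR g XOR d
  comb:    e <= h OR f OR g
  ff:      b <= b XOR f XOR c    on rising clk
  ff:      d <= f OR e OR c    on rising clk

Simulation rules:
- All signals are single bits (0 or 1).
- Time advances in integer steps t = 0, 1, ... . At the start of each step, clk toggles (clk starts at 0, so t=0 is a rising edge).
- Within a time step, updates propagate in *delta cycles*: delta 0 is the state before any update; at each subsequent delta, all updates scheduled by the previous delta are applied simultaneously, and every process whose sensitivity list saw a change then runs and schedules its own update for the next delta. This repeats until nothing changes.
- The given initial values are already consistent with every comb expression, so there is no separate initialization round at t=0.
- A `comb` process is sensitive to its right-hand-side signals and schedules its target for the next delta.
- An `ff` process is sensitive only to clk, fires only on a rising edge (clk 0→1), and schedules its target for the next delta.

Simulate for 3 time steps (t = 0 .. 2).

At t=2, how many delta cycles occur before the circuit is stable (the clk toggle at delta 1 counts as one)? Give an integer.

2

[bits: g,b,e,c,f,d,clk,h]
t=0: Δ0=10101000 Δ1=10101010 Δ2=11101110 Δ3=11101111 | 3Δ
t=1: Δ0=11101111 Δ1=11101101 | 1Δ
t=2: Δ0=11101101 Δ1=11101111 Δ2=10101111 | 2Δ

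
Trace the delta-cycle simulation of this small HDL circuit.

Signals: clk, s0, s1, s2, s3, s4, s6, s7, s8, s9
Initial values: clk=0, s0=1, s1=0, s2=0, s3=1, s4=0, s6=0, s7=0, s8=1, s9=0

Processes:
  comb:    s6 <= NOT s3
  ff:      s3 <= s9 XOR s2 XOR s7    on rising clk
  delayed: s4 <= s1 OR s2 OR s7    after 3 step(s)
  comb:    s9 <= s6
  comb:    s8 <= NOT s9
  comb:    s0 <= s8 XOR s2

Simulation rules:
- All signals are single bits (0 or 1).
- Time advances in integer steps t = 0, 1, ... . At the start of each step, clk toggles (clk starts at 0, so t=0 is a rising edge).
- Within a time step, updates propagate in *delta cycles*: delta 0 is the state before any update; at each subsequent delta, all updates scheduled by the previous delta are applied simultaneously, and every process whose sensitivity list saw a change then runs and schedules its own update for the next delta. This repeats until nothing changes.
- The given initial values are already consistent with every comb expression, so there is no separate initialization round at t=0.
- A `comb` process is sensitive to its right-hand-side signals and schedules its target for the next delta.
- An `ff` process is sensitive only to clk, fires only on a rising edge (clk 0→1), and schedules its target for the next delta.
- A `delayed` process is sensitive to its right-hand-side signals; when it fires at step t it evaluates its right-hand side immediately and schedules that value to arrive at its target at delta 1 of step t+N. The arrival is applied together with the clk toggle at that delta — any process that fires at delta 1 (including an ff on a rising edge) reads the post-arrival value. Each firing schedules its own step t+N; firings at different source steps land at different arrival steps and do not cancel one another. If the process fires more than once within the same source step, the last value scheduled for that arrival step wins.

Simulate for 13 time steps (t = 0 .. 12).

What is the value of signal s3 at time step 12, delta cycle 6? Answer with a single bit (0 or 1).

t0.Δ0 s9=0 clk=0 s0=1 s1=0 s4=0 s2=0 s8=1 s3=1 s6=0 s7=0
t0.Δ1 s9=0 clk=1 s0=1 s1=0 s4=0 s2=0 s8=1 s3=1 s6=0 s7=0
t0.Δ2 s9=0 clk=1 s0=1 s1=0 s4=0 s2=0 s8=1 s3=0 s6=0 s7=0
t0.Δ3 s9=0 clk=1 s0=1 s1=0 s4=0 s2=0 s8=1 s3=0 s6=1 s7=0
t0.Δ4 s9=1 clk=1 s0=1 s1=0 s4=0 s2=0 s8=1 s3=0 s6=1 s7=0
t0.Δ5 s9=1 clk=1 s0=1 s1=0 s4=0 s2=0 s8=0 s3=0 s6=1 s7=0
t0.Δ6 s9=1 clk=1 s0=0 s1=0 s4=0 s2=0 s8=0 s3=0 s6=1 s7=0
t1.Δ0 s9=1 clk=1 s0=0 s1=0 s4=0 s2=0 s8=0 s3=0 s6=1 s7=0
t1.Δ1 s9=1 clk=0 s0=0 s1=0 s4=0 s2=0 s8=0 s3=0 s6=1 s7=0
t2.Δ0 s9=1 clk=0 s0=0 s1=0 s4=0 s2=0 s8=0 s3=0 s6=1 s7=0
t2.Δ1 s9=1 clk=1 s0=0 s1=0 s4=0 s2=0 s8=0 s3=0 s6=1 s7=0
t2.Δ2 s9=1 clk=1 s0=0 s1=0 s4=0 s2=0 s8=0 s3=1 s6=1 s7=0
t2.Δ3 s9=1 clk=1 s0=0 s1=0 s4=0 s2=0 s8=0 s3=1 s6=0 s7=0
t2.Δ4 s9=0 clk=1 s0=0 s1=0 s4=0 s2=0 s8=0 s3=1 s6=0 s7=0
t2.Δ5 s9=0 clk=1 s0=0 s1=0 s4=0 s2=0 s8=1 s3=1 s6=0 s7=0
t2.Δ6 s9=0 clk=1 s0=1 s1=0 s4=0 s2=0 s8=1 s3=1 s6=0 s7=0
t3.Δ0 s9=0 clk=1 s0=1 s1=0 s4=0 s2=0 s8=1 s3=1 s6=0 s7=0
t3.Δ1 s9=0 clk=0 s0=1 s1=0 s4=0 s2=0 s8=1 s3=1 s6=0 s7=0
t4.Δ0 s9=0 clk=0 s0=1 s1=0 s4=0 s2=0 s8=1 s3=1 s6=0 s7=0
t4.Δ1 s9=0 clk=1 s0=1 s1=0 s4=0 s2=0 s8=1 s3=1 s6=0 s7=0
t4.Δ2 s9=0 clk=1 s0=1 s1=0 s4=0 s2=0 s8=1 s3=0 s6=0 s7=0
t4.Δ3 s9=0 clk=1 s0=1 s1=0 s4=0 s2=0 s8=1 s3=0 s6=1 s7=0
t4.Δ4 s9=1 clk=1 s0=1 s1=0 s4=0 s2=0 s8=1 s3=0 s6=1 s7=0
t4.Δ5 s9=1 clk=1 s0=1 s1=0 s4=0 s2=0 s8=0 s3=0 s6=1 s7=0
t4.Δ6 s9=1 clk=1 s0=0 s1=0 s4=0 s2=0 s8=0 s3=0 s6=1 s7=0
t5.Δ0 s9=1 clk=1 s0=0 s1=0 s4=0 s2=0 s8=0 s3=0 s6=1 s7=0
t5.Δ1 s9=1 clk=0 s0=0 s1=0 s4=0 s2=0 s8=0 s3=0 s6=1 s7=0
t6.Δ0 s9=1 clk=0 s0=0 s1=0 s4=0 s2=0 s8=0 s3=0 s6=1 s7=0
t6.Δ1 s9=1 clk=1 s0=0 s1=0 s4=0 s2=0 s8=0 s3=0 s6=1 s7=0
t6.Δ2 s9=1 clk=1 s0=0 s1=0 s4=0 s2=0 s8=0 s3=1 s6=1 s7=0
t6.Δ3 s9=1 clk=1 s0=0 s1=0 s4=0 s2=0 s8=0 s3=1 s6=0 s7=0
t6.Δ4 s9=0 clk=1 s0=0 s1=0 s4=0 s2=0 s8=0 s3=1 s6=0 s7=0
t6.Δ5 s9=0 clk=1 s0=0 s1=0 s4=0 s2=0 s8=1 s3=1 s6=0 s7=0
t6.Δ6 s9=0 clk=1 s0=1 s1=0 s4=0 s2=0 s8=1 s3=1 s6=0 s7=0
t7.Δ0 s9=0 clk=1 s0=1 s1=0 s4=0 s2=0 s8=1 s3=1 s6=0 s7=0
t7.Δ1 s9=0 clk=0 s0=1 s1=0 s4=0 s2=0 s8=1 s3=1 s6=0 s7=0
t8.Δ0 s9=0 clk=0 s0=1 s1=0 s4=0 s2=0 s8=1 s3=1 s6=0 s7=0
t8.Δ1 s9=0 clk=1 s0=1 s1=0 s4=0 s2=0 s8=1 s3=1 s6=0 s7=0
t8.Δ2 s9=0 clk=1 s0=1 s1=0 s4=0 s2=0 s8=1 s3=0 s6=0 s7=0
t8.Δ3 s9=0 clk=1 s0=1 s1=0 s4=0 s2=0 s8=1 s3=0 s6=1 s7=0
t8.Δ4 s9=1 clk=1 s0=1 s1=0 s4=0 s2=0 s8=1 s3=0 s6=1 s7=0
t8.Δ5 s9=1 clk=1 s0=1 s1=0 s4=0 s2=0 s8=0 s3=0 s6=1 s7=0
t8.Δ6 s9=1 clk=1 s0=0 s1=0 s4=0 s2=0 s8=0 s3=0 s6=1 s7=0
t9.Δ0 s9=1 clk=1 s0=0 s1=0 s4=0 s2=0 s8=0 s3=0 s6=1 s7=0
t9.Δ1 s9=1 clk=0 s0=0 s1=0 s4=0 s2=0 s8=0 s3=0 s6=1 s7=0
t10.Δ0 s9=1 clk=0 s0=0 s1=0 s4=0 s2=0 s8=0 s3=0 s6=1 s7=0
t10.Δ1 s9=1 clk=1 s0=0 s1=0 s4=0 s2=0 s8=0 s3=0 s6=1 s7=0
t10.Δ2 s9=1 clk=1 s0=0 s1=0 s4=0 s2=0 s8=0 s3=1 s6=1 s7=0
t10.Δ3 s9=1 clk=1 s0=0 s1=0 s4=0 s2=0 s8=0 s3=1 s6=0 s7=0
t10.Δ4 s9=0 clk=1 s0=0 s1=0 s4=0 s2=0 s8=0 s3=1 s6=0 s7=0
t10.Δ5 s9=0 clk=1 s0=0 s1=0 s4=0 s2=0 s8=1 s3=1 s6=0 s7=0
t10.Δ6 s9=0 clk=1 s0=1 s1=0 s4=0 s2=0 s8=1 s3=1 s6=0 s7=0
t11.Δ0 s9=0 clk=1 s0=1 s1=0 s4=0 s2=0 s8=1 s3=1 s6=0 s7=0
t11.Δ1 s9=0 clk=0 s0=1 s1=0 s4=0 s2=0 s8=1 s3=1 s6=0 s7=0
t12.Δ0 s9=0 clk=0 s0=1 s1=0 s4=0 s2=0 s8=1 s3=1 s6=0 s7=0
t12.Δ1 s9=0 clk=1 s0=1 s1=0 s4=0 s2=0 s8=1 s3=1 s6=0 s7=0
t12.Δ2 s9=0 clk=1 s0=1 s1=0 s4=0 s2=0 s8=1 s3=0 s6=0 s7=0
t12.Δ3 s9=0 clk=1 s0=1 s1=0 s4=0 s2=0 s8=1 s3=0 s6=1 s7=0
t12.Δ4 s9=1 clk=1 s0=1 s1=0 s4=0 s2=0 s8=1 s3=0 s6=1 s7=0
t12.Δ5 s9=1 clk=1 s0=1 s1=0 s4=0 s2=0 s8=0 s3=0 s6=1 s7=0
t12.Δ6 s9=1 clk=1 s0=0 s1=0 s4=0 s2=0 s8=0 s3=0 s6=1 s7=0

0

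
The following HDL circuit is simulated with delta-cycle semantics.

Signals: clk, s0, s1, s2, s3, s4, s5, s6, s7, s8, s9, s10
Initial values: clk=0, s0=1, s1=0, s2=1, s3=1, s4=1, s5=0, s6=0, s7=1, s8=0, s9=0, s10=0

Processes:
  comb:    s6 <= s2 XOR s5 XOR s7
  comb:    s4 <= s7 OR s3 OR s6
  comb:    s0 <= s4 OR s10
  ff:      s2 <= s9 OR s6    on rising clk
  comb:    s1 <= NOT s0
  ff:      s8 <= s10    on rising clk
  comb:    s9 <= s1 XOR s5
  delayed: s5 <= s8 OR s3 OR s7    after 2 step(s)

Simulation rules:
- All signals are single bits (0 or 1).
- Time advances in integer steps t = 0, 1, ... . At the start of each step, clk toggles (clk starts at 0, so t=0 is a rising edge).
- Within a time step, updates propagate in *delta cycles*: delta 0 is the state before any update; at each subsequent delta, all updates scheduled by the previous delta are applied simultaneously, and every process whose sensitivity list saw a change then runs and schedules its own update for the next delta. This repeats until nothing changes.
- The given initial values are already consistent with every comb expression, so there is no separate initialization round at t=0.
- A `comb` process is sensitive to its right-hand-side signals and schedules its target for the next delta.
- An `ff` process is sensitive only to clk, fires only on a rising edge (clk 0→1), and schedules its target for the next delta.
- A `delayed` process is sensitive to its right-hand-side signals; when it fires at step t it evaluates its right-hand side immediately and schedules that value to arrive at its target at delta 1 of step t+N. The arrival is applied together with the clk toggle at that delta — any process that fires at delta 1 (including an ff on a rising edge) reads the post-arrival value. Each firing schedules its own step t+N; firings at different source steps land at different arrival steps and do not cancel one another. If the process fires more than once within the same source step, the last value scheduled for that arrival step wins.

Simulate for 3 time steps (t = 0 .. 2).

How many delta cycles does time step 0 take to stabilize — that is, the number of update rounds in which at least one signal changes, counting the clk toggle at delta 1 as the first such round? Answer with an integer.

t0.Δ0 s2=1 s6=0 s8=0 s7=1 clk=0 s10=0 s3=1 s4=1 s1=0 s5=0 s9=0 s0=1
t0.Δ1 s2=1 s6=0 s8=0 s7=1 clk=1 s10=0 s3=1 s4=1 s1=0 s5=0 s9=0 s0=1
t0.Δ2 s2=0 s6=0 s8=0 s7=1 clk=1 s10=0 s3=1 s4=1 s1=0 s5=0 s9=0 s0=1
t0.Δ3 s2=0 s6=1 s8=0 s7=1 clk=1 s10=0 s3=1 s4=1 s1=0 s5=0 s9=0 s0=1
t1.Δ0 s2=0 s6=1 s8=0 s7=1 clk=1 s10=0 s3=1 s4=1 s1=0 s5=0 s9=0 s0=1
t1.Δ1 s2=0 s6=1 s8=0 s7=1 clk=0 s10=0 s3=1 s4=1 s1=0 s5=0 s9=0 s0=1
t2.Δ0 s2=0 s6=1 s8=0 s7=1 clk=0 s10=0 s3=1 s4=1 s1=0 s5=0 s9=0 s0=1
t2.Δ1 s2=0 s6=1 s8=0 s7=1 clk=1 s10=0 s3=1 s4=1 s1=0 s5=0 s9=0 s0=1
t2.Δ2 s2=1 s6=1 s8=0 s7=1 clk=1 s10=0 s3=1 s4=1 s1=0 s5=0 s9=0 s0=1
t2.Δ3 s2=1 s6=0 s8=0 s7=1 clk=1 s10=0 s3=1 s4=1 s1=0 s5=0 s9=0 s0=1

3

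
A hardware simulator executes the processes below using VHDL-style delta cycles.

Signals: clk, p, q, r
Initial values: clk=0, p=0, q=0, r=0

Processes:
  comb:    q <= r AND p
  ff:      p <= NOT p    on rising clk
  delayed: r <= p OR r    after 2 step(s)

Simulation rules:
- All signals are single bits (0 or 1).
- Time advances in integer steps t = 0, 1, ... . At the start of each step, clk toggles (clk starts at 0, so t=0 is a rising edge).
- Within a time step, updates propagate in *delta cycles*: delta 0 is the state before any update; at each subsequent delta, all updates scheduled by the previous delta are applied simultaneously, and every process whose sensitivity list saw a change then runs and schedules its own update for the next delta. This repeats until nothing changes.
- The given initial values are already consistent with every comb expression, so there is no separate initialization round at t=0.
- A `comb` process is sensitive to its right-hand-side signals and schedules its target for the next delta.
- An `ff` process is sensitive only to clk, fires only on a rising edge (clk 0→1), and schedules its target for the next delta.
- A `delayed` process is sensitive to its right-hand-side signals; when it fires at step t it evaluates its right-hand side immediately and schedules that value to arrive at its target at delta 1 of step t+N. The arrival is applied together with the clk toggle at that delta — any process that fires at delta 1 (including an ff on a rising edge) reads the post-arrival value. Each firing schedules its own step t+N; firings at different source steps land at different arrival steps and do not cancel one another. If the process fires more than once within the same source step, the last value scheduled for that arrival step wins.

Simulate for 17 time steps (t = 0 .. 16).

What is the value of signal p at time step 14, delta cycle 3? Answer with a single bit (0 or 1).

t=0 Δ0: clk=0 r=0 p=0 q=0
  Δ1: clk:0→1
  Δ2: p:0→1
  (2Δ to stable)
t=1 Δ0: clk=1 r=0 p=1 q=0
  Δ1: clk:1→0
  (1Δ to stable)
t=2 Δ0: clk=0 r=0 p=1 q=0
  Δ1: clk:0→1, r:0→1
  Δ2: p:1→0, q:0→1
  Δ3: q:1→0
  (3Δ to stable)
t=3 Δ0: clk=1 r=1 p=0 q=0
  Δ1: clk:1→0
  (1Δ to stable)
t=4 Δ0: clk=0 r=1 p=0 q=0
  Δ1: clk:0→1
  Δ2: p:0→1
  Δ3: q:0→1
  (3Δ to stable)
t=5 Δ0: clk=1 r=1 p=1 q=1
  Δ1: clk:1→0
  (1Δ to stable)
t=6 Δ0: clk=0 r=1 p=1 q=1
  Δ1: clk:0→1
  Δ2: p:1→0
  Δ3: q:1→0
  (3Δ to stable)
t=7 Δ0: clk=1 r=1 p=0 q=0
  Δ1: clk:1→0
  (1Δ to stable)
t=8 Δ0: clk=0 r=1 p=0 q=0
  Δ1: clk:0→1
  Δ2: p:0→1
  Δ3: q:0→1
  (3Δ to stable)
t=9 Δ0: clk=1 r=1 p=1 q=1
  Δ1: clk:1→0
  (1Δ to stable)
t=10 Δ0: clk=0 r=1 p=1 q=1
  Δ1: clk:0→1
  Δ2: p:1→0
  Δ3: q:1→0
  (3Δ to stable)
t=11 Δ0: clk=1 r=1 p=0 q=0
  Δ1: clk:1→0
  (1Δ to stable)
t=12 Δ0: clk=0 r=1 p=0 q=0
  Δ1: clk:0→1
  Δ2: p:0→1
  Δ3: q:0→1
  (3Δ to stable)
t=13 Δ0: clk=1 r=1 p=1 q=1
  Δ1: clk:1→0
  (1Δ to stable)
t=14 Δ0: clk=0 r=1 p=1 q=1
  Δ1: clk:0→1
  Δ2: p:1→0
  Δ3: q:1→0
  (3Δ to stable)
t=15 Δ0: clk=1 r=1 p=0 q=0
  Δ1: clk:1→0
  (1Δ to stable)
t=16 Δ0: clk=0 r=1 p=0 q=0
  Δ1: clk:0→1
  Δ2: p:0→1
  Δ3: q:0→1
  (3Δ to stable)

0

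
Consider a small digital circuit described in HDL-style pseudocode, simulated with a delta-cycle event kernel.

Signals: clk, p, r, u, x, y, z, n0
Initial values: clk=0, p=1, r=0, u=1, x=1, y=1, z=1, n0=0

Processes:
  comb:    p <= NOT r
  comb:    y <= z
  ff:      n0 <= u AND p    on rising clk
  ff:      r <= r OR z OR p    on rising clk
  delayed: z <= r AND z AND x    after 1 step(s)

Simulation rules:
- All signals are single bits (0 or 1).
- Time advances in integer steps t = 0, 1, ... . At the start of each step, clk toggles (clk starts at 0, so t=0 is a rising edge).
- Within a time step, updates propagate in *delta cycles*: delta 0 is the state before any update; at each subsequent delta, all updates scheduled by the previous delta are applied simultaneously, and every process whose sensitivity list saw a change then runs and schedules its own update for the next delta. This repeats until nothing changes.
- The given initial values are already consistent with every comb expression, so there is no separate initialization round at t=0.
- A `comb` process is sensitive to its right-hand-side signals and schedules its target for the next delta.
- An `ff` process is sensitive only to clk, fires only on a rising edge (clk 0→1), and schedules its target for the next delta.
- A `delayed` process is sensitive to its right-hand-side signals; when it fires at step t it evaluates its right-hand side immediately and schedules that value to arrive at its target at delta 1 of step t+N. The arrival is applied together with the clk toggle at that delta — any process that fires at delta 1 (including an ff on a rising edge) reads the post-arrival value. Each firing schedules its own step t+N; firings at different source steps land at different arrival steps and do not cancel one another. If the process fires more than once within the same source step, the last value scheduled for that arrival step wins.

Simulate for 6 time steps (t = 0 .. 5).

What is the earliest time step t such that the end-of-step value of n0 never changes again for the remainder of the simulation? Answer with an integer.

2

[bits: p,z,clk,r,y,u,x,n0]
t=0: Δ0=11001110 Δ1=11101110 Δ2=11111111 Δ3=01111111 | 3Δ
t=1: Δ0=01111111 Δ1=01011111 | 1Δ
t=2: Δ0=01011111 Δ1=01111111 Δ2=01111110 | 2Δ
t=3: Δ0=01111110 Δ1=01011110 | 1Δ
t=4: Δ0=01011110 Δ1=01111110 | 1Δ
t=5: Δ0=01111110 Δ1=01011110 | 1Δ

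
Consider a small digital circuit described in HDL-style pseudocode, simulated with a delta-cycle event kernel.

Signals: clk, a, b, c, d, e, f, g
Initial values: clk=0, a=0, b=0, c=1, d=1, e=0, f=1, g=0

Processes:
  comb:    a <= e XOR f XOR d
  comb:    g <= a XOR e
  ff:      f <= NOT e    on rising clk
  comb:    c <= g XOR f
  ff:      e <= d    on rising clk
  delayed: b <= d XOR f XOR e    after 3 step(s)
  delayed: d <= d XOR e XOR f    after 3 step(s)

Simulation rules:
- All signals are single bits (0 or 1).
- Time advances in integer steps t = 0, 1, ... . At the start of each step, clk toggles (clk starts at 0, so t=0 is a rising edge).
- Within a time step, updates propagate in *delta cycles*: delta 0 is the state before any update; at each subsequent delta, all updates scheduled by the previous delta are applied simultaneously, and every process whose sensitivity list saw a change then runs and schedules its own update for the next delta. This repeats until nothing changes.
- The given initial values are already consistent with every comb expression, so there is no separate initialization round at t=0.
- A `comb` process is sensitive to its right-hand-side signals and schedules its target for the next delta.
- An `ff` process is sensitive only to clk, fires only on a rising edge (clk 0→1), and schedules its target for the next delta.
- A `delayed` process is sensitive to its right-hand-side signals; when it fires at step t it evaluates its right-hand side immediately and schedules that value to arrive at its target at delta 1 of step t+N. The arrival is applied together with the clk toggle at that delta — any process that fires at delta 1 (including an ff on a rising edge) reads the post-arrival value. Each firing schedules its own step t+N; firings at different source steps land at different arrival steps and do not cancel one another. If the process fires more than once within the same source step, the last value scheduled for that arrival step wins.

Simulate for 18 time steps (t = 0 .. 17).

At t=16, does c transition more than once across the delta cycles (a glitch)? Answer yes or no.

t0.Δ0 c=1 f=1 g=0 b=0 d=1 clk=0 e=0 a=0
t0.Δ1 c=1 f=1 g=0 b=0 d=1 clk=1 e=0 a=0
t0.Δ2 c=1 f=1 g=0 b=0 d=1 clk=1 e=1 a=0
t0.Δ3 c=1 f=1 g=1 b=0 d=1 clk=1 e=1 a=1
t0.Δ4 c=0 f=1 g=0 b=0 d=1 clk=1 e=1 a=1
t0.Δ5 c=1 f=1 g=0 b=0 d=1 clk=1 e=1 a=1
t1.Δ0 c=1 f=1 g=0 b=0 d=1 clk=1 e=1 a=1
t1.Δ1 c=1 f=1 g=0 b=0 d=1 clk=0 e=1 a=1
t2.Δ0 c=1 f=1 g=0 b=0 d=1 clk=0 e=1 a=1
t2.Δ1 c=1 f=1 g=0 b=0 d=1 clk=1 e=1 a=1
t2.Δ2 c=1 f=0 g=0 b=0 d=1 clk=1 e=1 a=1
t2.Δ3 c=0 f=0 g=0 b=0 d=1 clk=1 e=1 a=0
t2.Δ4 c=0 f=0 g=1 b=0 d=1 clk=1 e=1 a=0
t2.Δ5 c=1 f=0 g=1 b=0 d=1 clk=1 e=1 a=0
t3.Δ0 c=1 f=0 g=1 b=0 d=1 clk=1 e=1 a=0
t3.Δ1 c=1 f=0 g=1 b=1 d=1 clk=0 e=1 a=0
t4.Δ0 c=1 f=0 g=1 b=1 d=1 clk=0 e=1 a=0
t4.Δ1 c=1 f=0 g=1 b=1 d=1 clk=1 e=1 a=0
t5.Δ0 c=1 f=0 g=1 b=1 d=1 clk=1 e=1 a=0
t5.Δ1 c=1 f=0 g=1 b=0 d=0 clk=0 e=1 a=0
t5.Δ2 c=1 f=0 g=1 b=0 d=0 clk=0 e=1 a=1
t5.Δ3 c=1 f=0 g=0 b=0 d=0 clk=0 e=1 a=1
t5.Δ4 c=0 f=0 g=0 b=0 d=0 clk=0 e=1 a=1
t6.Δ0 c=0 f=0 g=0 b=0 d=0 clk=0 e=1 a=1
t6.Δ1 c=0 f=0 g=0 b=0 d=0 clk=1 e=1 a=1
t6.Δ2 c=0 f=0 g=0 b=0 d=0 clk=1 e=0 a=1
t6.Δ3 c=0 f=0 g=1 b=0 d=0 clk=1 e=0 a=0
t6.Δ4 c=1 f=0 g=0 b=0 d=0 clk=1 e=0 a=0
t6.Δ5 c=0 f=0 g=0 b=0 d=0 clk=1 e=0 a=0
t7.Δ0 c=0 f=0 g=0 b=0 d=0 clk=1 e=0 a=0
t7.Δ1 c=0 f=0 g=0 b=0 d=0 clk=0 e=0 a=0
t8.Δ0 c=0 f=0 g=0 b=0 d=0 clk=0 e=0 a=0
t8.Δ1 c=0 f=0 g=0 b=1 d=1 clk=1 e=0 a=0
t8.Δ2 c=0 f=1 g=0 b=1 d=1 clk=1 e=1 a=1
t8.Δ3 c=1 f=1 g=0 b=1 d=1 clk=1 e=1 a=1
t9.Δ0 c=1 f=1 g=0 b=1 d=1 clk=1 e=1 a=1
t9.Δ1 c=1 f=1 g=0 b=0 d=0 clk=0 e=1 a=1
t9.Δ2 c=1 f=1 g=0 b=0 d=0 clk=0 e=1 a=0
t9.Δ3 c=1 f=1 g=1 b=0 d=0 clk=0 e=1 a=0
t9.Δ4 c=0 f=1 g=1 b=0 d=0 clk=0 e=1 a=0
t10.Δ0 c=0 f=1 g=1 b=0 d=0 clk=0 e=1 a=0
t10.Δ1 c=0 f=1 g=1 b=0 d=0 clk=1 e=1 a=0
t10.Δ2 c=0 f=0 g=1 b=0 d=0 clk=1 e=0 a=0
t10.Δ3 c=1 f=0 g=0 b=0 d=0 clk=1 e=0 a=0
t10.Δ4 c=0 f=0 g=0 b=0 d=0 clk=1 e=0 a=0
t11.Δ0 c=0 f=0 g=0 b=0 d=0 clk=1 e=0 a=0
t11.Δ1 c=0 f=0 g=0 b=1 d=1 clk=0 e=0 a=0
t11.Δ2 c=0 f=0 g=0 b=1 d=1 clk=0 e=0 a=1
t11.Δ3 c=0 f=0 g=1 b=1 d=1 clk=0 e=0 a=1
t11.Δ4 c=1 f=0 g=1 b=1 d=1 clk=0 e=0 a=1
t12.Δ0 c=1 f=0 g=1 b=1 d=1 clk=0 e=0 a=1
t12.Δ1 c=1 f=0 g=1 b=0 d=0 clk=1 e=0 a=1
t12.Δ2 c=1 f=1 g=1 b=0 d=0 clk=1 e=0 a=0
t12.Δ3 c=0 f=1 g=0 b=0 d=0 clk=1 e=0 a=1
t12.Δ4 c=1 f=1 g=1 b=0 d=0 clk=1 e=0 a=1
t12.Δ5 c=0 f=1 g=1 b=0 d=0 clk=1 e=0 a=1
t13.Δ0 c=0 f=1 g=1 b=0 d=0 clk=1 e=0 a=1
t13.Δ1 c=0 f=1 g=1 b=0 d=0 clk=0 e=0 a=1
t14.Δ0 c=0 f=1 g=1 b=0 d=0 clk=0 e=0 a=1
t14.Δ1 c=0 f=1 g=1 b=1 d=1 clk=1 e=0 a=1
t14.Δ2 c=0 f=1 g=1 b=1 d=1 clk=1 e=1 a=0
t14.Δ3 c=0 f=1 g=1 b=1 d=1 clk=1 e=1 a=1
t14.Δ4 c=0 f=1 g=0 b=1 d=1 clk=1 e=1 a=1
t14.Δ5 c=1 f=1 g=0 b=1 d=1 clk=1 e=1 a=1
t15.Δ0 c=1 f=1 g=0 b=1 d=1 clk=1 e=1 a=1
t15.Δ1 c=1 f=1 g=0 b=1 d=1 clk=0 e=1 a=1
t16.Δ0 c=1 f=1 g=0 b=1 d=1 clk=0 e=1 a=1
t16.Δ1 c=1 f=1 g=0 b=1 d=1 clk=1 e=1 a=1
t16.Δ2 c=1 f=0 g=0 b=1 d=1 clk=1 e=1 a=1
t16.Δ3 c=0 f=0 g=0 b=1 d=1 clk=1 e=1 a=0
t16.Δ4 c=0 f=0 g=1 b=1 d=1 clk=1 e=1 a=0
t16.Δ5 c=1 f=0 g=1 b=1 d=1 clk=1 e=1 a=0
t17.Δ0 c=1 f=0 g=1 b=1 d=1 clk=1 e=1 a=0
t17.Δ1 c=1 f=0 g=1 b=1 d=1 clk=0 e=1 a=0

yes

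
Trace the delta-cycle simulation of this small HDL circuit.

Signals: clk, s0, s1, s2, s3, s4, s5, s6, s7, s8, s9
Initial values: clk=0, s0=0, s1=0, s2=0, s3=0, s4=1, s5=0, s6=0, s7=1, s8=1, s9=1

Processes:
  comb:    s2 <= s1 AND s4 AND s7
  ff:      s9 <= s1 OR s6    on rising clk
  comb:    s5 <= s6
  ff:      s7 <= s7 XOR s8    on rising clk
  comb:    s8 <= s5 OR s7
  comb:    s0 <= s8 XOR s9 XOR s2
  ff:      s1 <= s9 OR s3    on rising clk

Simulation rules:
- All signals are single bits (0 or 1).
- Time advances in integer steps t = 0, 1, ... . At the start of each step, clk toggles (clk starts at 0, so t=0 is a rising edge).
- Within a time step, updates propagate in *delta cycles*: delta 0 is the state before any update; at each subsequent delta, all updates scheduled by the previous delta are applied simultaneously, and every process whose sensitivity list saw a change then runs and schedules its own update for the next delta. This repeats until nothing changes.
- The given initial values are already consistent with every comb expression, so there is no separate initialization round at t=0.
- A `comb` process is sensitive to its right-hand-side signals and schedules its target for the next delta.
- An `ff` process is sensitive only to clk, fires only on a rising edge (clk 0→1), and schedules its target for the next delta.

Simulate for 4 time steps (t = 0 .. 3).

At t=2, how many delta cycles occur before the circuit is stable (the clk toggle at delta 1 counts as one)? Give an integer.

[bits: s7,s2,s8,s1,clk,s3,s4,s0,s9,s5,s6]
t=0: Δ0=10100010100 Δ1=10101010100 Δ2=00111010000 Δ3=00011011000 Δ4=00011010000 | 4Δ
t=1: Δ0=00011010000 Δ1=00010010000 | 1Δ
t=2: Δ0=00010010000 Δ1=00011010000 Δ2=00001010100 Δ3=00001011100 | 3Δ
t=3: Δ0=00001011100 Δ1=00000011100 | 1Δ

3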